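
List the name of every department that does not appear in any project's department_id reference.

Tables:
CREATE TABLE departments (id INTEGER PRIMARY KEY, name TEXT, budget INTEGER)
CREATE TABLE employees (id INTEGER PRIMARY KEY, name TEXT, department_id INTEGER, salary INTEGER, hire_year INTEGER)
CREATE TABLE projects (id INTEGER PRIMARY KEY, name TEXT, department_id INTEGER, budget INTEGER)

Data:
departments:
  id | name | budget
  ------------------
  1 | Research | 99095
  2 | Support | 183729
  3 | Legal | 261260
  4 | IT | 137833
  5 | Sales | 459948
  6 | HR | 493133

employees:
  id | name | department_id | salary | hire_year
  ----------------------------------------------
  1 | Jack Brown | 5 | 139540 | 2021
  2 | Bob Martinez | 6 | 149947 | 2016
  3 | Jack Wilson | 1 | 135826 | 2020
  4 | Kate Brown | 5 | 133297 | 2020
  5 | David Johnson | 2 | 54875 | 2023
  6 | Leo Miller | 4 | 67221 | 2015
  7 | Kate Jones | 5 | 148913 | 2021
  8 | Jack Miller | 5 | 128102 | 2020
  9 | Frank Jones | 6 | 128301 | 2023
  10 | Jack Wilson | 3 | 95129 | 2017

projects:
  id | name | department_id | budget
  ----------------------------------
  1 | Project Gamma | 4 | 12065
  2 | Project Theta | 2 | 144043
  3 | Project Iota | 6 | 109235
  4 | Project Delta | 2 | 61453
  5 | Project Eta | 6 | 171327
SELECT p.name FROM departments p LEFT JOIN projects c ON c.department_id = p.id WHERE c.id IS NULL

Execution result:
name
Research
Legal
Sales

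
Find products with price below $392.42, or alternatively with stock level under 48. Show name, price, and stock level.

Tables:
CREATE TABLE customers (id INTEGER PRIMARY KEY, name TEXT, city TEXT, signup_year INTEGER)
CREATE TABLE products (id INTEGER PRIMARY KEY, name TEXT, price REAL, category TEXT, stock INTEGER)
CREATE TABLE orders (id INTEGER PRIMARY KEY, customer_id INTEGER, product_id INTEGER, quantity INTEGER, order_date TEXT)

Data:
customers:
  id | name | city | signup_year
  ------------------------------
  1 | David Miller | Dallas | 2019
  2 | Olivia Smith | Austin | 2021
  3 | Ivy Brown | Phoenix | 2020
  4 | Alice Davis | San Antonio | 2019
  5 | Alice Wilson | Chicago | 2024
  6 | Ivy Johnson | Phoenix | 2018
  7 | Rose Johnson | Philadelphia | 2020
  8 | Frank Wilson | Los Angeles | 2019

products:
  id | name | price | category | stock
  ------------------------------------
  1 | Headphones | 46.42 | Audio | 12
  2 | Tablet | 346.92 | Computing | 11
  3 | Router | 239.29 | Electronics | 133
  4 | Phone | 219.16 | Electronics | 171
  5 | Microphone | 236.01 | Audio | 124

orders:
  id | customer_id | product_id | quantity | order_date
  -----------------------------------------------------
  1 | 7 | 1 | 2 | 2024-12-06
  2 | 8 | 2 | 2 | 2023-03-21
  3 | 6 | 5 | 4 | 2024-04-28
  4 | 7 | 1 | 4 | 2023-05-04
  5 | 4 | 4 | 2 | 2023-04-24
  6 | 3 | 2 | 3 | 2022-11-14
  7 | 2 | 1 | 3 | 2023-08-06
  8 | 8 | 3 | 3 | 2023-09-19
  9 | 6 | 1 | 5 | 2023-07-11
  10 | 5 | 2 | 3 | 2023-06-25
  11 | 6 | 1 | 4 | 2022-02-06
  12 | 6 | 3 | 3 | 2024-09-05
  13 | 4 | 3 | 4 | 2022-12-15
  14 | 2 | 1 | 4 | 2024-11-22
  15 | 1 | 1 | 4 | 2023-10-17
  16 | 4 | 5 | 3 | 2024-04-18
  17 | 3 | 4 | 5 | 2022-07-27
SELECT name, price, stock FROM products WHERE price < 392.42 OR stock < 48

Execution result:
name | price | stock
Headphones | 46.42 | 12
Tablet | 346.92 | 11
Router | 239.29 | 133
Phone | 219.16 | 171
Microphone | 236.01 | 124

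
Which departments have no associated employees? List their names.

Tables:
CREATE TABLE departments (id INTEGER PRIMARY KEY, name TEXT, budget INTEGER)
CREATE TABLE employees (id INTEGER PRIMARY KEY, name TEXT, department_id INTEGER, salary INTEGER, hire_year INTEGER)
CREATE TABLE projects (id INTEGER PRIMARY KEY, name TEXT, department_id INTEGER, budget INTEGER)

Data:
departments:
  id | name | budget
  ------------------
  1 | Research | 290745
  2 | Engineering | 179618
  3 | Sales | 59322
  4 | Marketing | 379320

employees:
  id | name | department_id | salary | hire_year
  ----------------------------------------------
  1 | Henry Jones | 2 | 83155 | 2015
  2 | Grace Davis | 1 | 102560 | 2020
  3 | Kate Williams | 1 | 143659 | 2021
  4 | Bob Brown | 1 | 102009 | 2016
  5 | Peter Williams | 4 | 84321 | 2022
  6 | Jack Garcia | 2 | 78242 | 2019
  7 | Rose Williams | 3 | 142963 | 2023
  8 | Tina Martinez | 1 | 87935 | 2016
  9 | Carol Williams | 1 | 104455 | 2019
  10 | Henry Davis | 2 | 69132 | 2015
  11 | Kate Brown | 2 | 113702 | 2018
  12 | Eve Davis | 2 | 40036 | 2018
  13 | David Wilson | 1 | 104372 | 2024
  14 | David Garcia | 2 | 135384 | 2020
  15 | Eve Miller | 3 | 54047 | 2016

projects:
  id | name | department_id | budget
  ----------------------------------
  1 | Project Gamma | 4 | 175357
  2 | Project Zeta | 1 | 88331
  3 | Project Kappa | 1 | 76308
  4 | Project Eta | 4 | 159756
SELECT p.name FROM departments p LEFT JOIN employees c ON c.department_id = p.id WHERE c.id IS NULL

Execution result:
(no rows)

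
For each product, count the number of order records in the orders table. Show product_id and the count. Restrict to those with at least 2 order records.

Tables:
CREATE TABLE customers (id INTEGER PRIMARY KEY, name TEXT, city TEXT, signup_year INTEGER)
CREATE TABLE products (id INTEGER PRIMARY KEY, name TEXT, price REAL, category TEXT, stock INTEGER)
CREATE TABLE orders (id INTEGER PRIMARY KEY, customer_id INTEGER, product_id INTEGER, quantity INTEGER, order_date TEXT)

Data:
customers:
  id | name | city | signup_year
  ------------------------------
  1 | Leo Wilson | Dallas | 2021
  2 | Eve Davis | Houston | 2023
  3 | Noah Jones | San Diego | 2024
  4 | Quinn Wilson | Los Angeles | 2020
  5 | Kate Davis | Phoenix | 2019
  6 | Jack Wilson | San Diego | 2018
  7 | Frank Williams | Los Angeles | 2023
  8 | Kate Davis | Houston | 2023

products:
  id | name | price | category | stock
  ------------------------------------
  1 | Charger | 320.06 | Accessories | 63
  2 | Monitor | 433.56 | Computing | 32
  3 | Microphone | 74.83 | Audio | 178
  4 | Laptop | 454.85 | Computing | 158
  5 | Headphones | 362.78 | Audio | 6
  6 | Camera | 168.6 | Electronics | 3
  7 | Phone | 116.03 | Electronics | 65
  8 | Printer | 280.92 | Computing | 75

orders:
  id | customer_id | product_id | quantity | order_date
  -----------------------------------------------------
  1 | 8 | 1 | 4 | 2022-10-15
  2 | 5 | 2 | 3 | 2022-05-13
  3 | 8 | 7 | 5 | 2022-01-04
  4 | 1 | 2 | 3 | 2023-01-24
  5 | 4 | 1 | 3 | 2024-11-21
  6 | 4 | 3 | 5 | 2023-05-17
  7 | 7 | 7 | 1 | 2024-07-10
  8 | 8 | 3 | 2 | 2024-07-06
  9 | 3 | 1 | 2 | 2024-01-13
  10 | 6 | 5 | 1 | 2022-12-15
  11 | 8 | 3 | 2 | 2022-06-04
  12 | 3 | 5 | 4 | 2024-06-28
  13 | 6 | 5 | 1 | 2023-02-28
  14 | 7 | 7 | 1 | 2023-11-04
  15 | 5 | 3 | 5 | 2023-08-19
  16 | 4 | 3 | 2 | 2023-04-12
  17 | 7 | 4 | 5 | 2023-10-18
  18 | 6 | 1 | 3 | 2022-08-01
SELECT product_id, COUNT(*) AS order_count FROM orders GROUP BY product_id HAVING COUNT(*) >= 2

Execution result:
product_id | order_count
1 | 4
2 | 2
3 | 5
5 | 3
7 | 3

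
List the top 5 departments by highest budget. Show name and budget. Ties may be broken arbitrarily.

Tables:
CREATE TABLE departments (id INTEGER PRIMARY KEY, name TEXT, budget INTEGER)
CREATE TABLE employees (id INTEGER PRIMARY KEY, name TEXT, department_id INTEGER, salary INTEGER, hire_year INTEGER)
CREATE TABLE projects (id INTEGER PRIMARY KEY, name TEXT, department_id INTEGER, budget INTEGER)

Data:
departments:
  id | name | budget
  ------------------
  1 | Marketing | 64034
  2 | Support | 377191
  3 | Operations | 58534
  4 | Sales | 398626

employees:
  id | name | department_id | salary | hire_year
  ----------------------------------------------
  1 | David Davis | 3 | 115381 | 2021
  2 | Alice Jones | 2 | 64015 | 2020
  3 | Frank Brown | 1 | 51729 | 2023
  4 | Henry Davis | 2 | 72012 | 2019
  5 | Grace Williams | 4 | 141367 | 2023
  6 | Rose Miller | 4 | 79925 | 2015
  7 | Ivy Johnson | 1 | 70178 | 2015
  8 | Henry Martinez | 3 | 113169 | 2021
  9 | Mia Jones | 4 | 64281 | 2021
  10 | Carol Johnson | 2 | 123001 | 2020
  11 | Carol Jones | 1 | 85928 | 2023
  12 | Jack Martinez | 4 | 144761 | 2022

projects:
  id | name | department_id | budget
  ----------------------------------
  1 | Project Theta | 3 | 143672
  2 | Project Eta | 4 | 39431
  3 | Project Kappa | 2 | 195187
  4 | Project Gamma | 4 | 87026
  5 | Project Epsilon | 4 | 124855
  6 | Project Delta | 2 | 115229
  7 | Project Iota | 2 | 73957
SELECT name, budget FROM departments ORDER BY budget DESC LIMIT 5

Execution result:
name | budget
Sales | 398626
Support | 377191
Marketing | 64034
Operations | 58534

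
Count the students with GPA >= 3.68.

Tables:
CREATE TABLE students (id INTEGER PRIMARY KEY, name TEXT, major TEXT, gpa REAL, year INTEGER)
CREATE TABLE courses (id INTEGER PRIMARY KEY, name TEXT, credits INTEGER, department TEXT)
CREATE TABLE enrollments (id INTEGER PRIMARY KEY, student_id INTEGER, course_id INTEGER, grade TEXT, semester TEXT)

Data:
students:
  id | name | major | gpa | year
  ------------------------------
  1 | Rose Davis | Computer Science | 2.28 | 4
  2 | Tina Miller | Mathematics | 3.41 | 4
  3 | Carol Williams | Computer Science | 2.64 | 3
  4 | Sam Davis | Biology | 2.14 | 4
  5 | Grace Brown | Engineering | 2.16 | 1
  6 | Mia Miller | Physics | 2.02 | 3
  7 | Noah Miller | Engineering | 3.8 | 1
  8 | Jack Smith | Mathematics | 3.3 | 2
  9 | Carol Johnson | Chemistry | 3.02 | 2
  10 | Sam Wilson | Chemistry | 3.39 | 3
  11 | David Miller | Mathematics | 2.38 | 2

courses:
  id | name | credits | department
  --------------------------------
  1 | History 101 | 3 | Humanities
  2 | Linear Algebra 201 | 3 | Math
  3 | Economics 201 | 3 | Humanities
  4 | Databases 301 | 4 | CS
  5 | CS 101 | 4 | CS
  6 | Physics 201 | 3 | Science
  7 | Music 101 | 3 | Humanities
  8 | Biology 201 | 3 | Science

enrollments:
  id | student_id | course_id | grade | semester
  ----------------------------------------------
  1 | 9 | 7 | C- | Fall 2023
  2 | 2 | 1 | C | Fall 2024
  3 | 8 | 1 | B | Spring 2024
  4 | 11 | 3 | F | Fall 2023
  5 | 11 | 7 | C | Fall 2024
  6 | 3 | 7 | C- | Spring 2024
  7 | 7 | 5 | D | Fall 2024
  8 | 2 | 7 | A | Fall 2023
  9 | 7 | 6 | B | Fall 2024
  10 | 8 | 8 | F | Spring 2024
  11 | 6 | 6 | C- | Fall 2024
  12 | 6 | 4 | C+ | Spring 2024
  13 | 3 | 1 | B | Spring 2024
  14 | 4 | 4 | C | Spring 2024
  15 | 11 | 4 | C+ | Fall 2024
SELECT COUNT(*) FROM students WHERE gpa >= 3.68

Execution result:
1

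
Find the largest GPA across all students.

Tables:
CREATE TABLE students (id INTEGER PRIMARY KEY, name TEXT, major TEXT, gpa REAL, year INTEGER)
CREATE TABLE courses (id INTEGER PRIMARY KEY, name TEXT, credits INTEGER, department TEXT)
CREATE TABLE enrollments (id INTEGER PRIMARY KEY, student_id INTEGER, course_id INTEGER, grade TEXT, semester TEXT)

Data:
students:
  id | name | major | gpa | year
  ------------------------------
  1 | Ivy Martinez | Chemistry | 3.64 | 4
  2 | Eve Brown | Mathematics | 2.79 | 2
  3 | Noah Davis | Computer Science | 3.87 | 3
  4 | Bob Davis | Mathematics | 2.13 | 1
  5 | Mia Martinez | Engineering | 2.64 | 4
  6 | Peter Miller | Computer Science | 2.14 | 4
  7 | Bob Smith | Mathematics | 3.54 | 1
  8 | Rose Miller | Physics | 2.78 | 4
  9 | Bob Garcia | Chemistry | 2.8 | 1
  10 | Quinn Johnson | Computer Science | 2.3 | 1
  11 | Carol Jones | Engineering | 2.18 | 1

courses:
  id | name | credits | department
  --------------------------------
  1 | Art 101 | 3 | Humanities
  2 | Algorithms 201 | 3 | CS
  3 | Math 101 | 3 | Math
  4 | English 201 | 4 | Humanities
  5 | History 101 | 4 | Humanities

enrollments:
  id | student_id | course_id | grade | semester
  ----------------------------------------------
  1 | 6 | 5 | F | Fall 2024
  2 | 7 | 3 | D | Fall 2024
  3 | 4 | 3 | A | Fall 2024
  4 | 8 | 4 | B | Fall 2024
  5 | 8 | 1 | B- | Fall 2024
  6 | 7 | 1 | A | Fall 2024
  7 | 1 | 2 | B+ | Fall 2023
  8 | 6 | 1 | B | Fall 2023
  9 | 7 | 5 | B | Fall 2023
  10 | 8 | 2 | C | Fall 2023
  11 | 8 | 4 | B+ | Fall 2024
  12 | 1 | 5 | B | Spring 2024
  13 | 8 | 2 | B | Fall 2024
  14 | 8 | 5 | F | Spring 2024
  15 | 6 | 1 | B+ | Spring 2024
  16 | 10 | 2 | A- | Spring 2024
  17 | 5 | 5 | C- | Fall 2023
SELECT MAX(gpa) FROM students

Execution result:
3.87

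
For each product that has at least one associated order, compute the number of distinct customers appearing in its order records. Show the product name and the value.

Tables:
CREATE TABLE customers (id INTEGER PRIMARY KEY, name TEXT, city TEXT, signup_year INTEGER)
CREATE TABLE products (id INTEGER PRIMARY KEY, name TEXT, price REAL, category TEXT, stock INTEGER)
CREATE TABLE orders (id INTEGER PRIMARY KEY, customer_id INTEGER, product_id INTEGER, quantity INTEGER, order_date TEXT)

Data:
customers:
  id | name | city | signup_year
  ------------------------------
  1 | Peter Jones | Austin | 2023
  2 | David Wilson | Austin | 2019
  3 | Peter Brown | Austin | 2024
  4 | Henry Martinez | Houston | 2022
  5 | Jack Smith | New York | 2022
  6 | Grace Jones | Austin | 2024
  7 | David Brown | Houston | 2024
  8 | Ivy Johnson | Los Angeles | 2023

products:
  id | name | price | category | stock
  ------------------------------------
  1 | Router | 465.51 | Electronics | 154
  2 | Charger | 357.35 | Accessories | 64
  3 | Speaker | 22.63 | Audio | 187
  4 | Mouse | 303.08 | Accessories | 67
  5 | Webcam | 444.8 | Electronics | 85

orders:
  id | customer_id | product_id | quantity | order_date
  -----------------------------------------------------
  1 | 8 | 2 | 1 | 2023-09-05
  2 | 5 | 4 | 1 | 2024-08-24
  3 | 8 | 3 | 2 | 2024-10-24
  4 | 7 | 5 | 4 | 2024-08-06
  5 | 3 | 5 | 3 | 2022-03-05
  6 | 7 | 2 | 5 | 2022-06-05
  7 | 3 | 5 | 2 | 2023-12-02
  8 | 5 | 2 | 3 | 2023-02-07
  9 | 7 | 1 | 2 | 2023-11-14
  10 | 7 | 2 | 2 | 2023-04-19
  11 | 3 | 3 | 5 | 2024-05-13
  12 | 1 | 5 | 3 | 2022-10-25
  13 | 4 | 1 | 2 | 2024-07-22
SELECT p.name, COUNT(DISTINCT c.customer_id) AS distinct_customer_count FROM orders c JOIN products p ON c.product_id = p.id GROUP BY p.id, p.name

Execution result:
name | distinct_customer_count
Router | 2
Charger | 3
Speaker | 2
Mouse | 1
Webcam | 3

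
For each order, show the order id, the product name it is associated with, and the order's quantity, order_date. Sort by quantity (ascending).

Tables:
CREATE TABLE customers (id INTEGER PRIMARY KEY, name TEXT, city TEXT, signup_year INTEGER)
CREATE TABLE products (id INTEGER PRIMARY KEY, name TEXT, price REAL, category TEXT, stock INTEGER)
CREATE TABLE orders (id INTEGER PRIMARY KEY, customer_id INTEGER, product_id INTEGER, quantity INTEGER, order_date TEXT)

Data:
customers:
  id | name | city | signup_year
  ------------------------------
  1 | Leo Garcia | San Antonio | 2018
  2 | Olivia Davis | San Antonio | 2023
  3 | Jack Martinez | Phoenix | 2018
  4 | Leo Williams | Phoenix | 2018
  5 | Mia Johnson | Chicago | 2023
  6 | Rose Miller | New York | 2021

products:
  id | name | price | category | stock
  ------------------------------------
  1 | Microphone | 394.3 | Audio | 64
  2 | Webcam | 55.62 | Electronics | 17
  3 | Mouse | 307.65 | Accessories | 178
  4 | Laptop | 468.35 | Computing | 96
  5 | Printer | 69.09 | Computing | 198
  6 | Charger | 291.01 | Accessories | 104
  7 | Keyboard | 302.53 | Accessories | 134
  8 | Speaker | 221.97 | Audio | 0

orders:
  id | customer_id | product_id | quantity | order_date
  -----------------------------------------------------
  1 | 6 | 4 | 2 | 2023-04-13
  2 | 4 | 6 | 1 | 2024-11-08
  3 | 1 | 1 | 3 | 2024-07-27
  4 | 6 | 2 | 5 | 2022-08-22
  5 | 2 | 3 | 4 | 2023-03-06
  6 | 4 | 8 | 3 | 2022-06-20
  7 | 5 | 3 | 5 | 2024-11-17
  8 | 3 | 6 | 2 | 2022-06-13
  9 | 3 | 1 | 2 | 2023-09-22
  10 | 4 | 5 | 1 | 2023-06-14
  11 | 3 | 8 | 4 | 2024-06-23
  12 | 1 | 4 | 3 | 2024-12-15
SELECT c.id, p.name AS product, c.quantity, c.order_date FROM orders c JOIN products p ON c.product_id = p.id ORDER BY c.quantity ASC

Execution result:
id | product | quantity | order_date
2 | Charger | 1 | 2024-11-08
10 | Printer | 1 | 2023-06-14
1 | Laptop | 2 | 2023-04-13
8 | Charger | 2 | 2022-06-13
9 | Microphone | 2 | 2023-09-22
3 | Microphone | 3 | 2024-07-27
6 | Speaker | 3 | 2022-06-20
12 | Laptop | 3 | 2024-12-15
5 | Mouse | 4 | 2023-03-06
11 | Speaker | 4 | 2024-06-23
4 | Webcam | 5 | 2022-08-22
7 | Mouse | 5 | 2024-11-17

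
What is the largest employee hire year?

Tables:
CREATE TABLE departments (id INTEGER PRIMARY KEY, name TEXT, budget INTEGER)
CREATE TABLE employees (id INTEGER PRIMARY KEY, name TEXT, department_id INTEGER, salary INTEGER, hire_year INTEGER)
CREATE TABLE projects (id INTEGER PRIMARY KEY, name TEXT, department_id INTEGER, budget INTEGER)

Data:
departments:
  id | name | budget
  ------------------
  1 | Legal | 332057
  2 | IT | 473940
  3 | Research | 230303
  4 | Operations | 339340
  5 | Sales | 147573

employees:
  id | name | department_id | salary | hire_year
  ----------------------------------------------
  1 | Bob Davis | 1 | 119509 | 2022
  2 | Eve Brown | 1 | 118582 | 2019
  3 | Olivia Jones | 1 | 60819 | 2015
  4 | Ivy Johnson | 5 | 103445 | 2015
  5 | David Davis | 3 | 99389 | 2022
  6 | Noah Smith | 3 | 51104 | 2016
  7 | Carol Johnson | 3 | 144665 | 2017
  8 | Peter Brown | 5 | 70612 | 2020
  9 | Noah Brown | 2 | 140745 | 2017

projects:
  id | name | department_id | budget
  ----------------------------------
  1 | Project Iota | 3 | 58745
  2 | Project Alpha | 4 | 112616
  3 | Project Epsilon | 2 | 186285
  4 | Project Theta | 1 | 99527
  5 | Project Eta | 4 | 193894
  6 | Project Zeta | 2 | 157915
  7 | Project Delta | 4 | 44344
SELECT MAX(hire_year) FROM employees

Execution result:
2022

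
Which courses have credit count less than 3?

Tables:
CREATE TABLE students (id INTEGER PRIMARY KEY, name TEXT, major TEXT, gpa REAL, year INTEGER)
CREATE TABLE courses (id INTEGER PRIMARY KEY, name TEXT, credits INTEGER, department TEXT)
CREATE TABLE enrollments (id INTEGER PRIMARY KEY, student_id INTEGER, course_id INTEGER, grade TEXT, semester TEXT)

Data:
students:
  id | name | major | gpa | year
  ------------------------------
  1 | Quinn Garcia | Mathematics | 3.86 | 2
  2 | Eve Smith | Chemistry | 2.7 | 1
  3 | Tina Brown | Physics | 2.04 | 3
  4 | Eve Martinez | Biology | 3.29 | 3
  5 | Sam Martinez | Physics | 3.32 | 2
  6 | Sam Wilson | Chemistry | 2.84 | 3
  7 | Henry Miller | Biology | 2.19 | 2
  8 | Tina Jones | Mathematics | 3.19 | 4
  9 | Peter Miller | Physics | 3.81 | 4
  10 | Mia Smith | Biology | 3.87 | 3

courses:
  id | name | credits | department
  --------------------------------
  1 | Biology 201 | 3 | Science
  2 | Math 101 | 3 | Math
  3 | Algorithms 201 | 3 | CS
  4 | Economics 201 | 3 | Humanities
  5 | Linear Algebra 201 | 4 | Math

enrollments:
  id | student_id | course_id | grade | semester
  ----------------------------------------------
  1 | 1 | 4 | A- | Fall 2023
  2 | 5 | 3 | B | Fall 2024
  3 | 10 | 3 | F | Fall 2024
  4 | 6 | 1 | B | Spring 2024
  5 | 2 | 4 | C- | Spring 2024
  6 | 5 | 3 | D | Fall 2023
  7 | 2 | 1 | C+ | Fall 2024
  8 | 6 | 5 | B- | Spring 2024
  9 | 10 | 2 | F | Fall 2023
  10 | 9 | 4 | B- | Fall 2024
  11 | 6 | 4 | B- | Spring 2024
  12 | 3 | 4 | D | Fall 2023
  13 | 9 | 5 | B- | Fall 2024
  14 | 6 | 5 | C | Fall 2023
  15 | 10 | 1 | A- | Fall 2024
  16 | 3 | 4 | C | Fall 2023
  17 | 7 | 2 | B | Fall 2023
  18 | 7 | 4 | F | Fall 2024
SELECT name, credits FROM courses WHERE credits < 3

Execution result:
(no rows)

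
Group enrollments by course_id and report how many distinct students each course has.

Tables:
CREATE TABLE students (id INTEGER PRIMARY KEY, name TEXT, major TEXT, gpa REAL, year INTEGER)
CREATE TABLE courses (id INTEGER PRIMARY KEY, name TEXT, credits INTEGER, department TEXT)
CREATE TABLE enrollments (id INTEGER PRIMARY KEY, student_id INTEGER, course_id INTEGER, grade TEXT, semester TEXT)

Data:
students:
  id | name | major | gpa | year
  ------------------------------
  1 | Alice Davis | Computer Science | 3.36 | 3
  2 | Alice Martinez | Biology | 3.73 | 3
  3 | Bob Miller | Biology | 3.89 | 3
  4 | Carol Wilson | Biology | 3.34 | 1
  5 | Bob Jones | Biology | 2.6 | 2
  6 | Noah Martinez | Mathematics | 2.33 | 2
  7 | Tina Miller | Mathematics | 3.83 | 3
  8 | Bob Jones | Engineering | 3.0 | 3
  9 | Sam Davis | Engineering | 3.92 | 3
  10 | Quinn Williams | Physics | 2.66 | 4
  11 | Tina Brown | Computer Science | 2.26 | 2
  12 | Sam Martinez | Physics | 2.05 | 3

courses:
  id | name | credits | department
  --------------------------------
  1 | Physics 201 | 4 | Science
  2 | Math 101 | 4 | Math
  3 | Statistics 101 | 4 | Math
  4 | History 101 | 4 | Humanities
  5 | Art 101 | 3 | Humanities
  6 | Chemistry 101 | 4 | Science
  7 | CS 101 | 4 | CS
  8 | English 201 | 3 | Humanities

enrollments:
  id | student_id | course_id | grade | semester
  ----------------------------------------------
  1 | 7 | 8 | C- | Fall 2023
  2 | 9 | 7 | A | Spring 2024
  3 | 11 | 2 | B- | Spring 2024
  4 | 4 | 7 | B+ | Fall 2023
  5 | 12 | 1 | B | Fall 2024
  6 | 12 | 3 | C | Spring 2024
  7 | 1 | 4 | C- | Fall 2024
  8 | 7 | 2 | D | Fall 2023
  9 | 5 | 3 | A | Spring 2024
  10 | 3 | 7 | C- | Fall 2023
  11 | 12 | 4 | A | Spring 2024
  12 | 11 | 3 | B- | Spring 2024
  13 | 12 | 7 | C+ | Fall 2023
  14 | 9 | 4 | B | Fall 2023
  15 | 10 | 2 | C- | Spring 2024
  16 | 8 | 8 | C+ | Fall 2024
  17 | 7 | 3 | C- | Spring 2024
SELECT course_id, COUNT(DISTINCT student_id) AS distinct_student_count FROM enrollments GROUP BY course_id

Execution result:
course_id | distinct_student_count
1 | 1
2 | 3
3 | 4
4 | 3
7 | 4
8 | 2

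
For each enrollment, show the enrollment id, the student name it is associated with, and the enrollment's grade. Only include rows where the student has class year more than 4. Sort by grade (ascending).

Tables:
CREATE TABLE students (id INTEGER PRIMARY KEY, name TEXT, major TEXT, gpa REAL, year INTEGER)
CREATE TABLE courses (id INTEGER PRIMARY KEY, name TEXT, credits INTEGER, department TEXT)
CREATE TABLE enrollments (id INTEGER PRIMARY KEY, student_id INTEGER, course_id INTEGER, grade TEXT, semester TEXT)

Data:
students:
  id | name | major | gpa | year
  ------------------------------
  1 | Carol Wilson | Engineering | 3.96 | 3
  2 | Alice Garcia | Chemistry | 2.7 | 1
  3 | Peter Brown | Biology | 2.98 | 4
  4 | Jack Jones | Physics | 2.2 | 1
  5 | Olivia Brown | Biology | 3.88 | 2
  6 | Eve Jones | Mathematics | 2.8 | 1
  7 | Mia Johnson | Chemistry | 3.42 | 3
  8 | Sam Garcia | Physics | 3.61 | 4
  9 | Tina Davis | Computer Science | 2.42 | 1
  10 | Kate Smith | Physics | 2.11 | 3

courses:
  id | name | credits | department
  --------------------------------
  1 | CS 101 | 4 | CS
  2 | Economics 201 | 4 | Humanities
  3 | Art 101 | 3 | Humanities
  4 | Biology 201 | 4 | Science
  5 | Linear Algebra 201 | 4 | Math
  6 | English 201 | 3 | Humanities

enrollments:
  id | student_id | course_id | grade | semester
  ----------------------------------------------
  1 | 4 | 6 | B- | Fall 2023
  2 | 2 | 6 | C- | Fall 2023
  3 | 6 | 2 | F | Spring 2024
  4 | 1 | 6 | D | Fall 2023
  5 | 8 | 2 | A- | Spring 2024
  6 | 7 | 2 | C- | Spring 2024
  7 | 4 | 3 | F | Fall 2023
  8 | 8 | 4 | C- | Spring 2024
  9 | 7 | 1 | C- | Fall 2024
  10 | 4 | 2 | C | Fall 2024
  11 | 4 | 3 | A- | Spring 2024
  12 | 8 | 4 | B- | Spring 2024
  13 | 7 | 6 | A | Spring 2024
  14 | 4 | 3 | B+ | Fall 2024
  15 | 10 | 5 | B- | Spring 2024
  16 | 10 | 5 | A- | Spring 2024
SELECT c.id, p.name AS student, c.grade FROM enrollments c JOIN students p ON c.student_id = p.id WHERE p.year > 4 ORDER BY c.grade ASC

Execution result:
(no rows)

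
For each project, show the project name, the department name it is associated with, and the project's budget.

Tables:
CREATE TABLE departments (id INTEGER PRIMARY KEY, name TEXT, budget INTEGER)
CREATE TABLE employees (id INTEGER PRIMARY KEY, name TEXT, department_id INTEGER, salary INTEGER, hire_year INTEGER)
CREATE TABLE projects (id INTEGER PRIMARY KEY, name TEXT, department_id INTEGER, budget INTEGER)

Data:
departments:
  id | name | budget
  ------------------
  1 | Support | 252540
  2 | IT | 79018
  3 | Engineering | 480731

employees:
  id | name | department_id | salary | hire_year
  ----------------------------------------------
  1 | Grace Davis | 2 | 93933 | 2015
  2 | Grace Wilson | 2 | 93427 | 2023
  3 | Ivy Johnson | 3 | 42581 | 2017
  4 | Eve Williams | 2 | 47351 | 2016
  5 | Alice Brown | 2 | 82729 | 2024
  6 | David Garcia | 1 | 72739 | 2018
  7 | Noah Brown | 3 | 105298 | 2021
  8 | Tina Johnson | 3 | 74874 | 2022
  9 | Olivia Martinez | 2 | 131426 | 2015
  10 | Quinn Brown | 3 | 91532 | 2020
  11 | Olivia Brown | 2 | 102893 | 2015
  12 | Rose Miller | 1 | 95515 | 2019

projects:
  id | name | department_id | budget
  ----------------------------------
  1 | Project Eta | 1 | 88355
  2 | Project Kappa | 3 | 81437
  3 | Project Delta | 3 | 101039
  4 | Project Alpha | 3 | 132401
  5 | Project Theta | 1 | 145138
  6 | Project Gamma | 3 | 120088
SELECT c.name, p.name AS department, c.budget FROM projects c JOIN departments p ON c.department_id = p.id

Execution result:
name | department | budget
Project Eta | Support | 88355
Project Kappa | Engineering | 81437
Project Delta | Engineering | 101039
Project Alpha | Engineering | 132401
Project Theta | Support | 145138
Project Gamma | Engineering | 120088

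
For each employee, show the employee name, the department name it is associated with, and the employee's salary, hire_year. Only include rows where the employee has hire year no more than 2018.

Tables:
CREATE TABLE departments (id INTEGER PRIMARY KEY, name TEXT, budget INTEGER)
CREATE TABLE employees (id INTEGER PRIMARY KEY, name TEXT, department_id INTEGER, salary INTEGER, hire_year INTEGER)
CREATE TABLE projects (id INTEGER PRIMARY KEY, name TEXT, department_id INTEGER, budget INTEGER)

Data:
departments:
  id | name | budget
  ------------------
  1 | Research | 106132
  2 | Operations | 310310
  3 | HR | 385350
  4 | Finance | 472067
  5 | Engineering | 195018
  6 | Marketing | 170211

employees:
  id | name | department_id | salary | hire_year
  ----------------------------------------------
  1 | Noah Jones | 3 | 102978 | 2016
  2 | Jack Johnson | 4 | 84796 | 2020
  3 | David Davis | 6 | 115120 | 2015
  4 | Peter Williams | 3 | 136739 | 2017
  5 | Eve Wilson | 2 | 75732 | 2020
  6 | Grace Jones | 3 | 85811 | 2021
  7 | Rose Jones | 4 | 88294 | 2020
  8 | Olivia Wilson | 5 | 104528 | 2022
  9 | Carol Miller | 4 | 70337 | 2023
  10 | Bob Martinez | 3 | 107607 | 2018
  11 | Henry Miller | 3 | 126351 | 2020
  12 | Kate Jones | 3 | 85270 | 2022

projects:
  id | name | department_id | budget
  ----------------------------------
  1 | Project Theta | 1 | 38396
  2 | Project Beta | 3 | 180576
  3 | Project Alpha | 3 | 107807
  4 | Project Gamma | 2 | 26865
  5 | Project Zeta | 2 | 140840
SELECT c.name, p.name AS department, c.salary, c.hire_year FROM employees c JOIN departments p ON c.department_id = p.id WHERE c.hire_year <= 2018

Execution result:
name | department | salary | hire_year
Noah Jones | HR | 102978 | 2016
David Davis | Marketing | 115120 | 2015
Peter Williams | HR | 136739 | 2017
Bob Martinez | HR | 107607 | 2018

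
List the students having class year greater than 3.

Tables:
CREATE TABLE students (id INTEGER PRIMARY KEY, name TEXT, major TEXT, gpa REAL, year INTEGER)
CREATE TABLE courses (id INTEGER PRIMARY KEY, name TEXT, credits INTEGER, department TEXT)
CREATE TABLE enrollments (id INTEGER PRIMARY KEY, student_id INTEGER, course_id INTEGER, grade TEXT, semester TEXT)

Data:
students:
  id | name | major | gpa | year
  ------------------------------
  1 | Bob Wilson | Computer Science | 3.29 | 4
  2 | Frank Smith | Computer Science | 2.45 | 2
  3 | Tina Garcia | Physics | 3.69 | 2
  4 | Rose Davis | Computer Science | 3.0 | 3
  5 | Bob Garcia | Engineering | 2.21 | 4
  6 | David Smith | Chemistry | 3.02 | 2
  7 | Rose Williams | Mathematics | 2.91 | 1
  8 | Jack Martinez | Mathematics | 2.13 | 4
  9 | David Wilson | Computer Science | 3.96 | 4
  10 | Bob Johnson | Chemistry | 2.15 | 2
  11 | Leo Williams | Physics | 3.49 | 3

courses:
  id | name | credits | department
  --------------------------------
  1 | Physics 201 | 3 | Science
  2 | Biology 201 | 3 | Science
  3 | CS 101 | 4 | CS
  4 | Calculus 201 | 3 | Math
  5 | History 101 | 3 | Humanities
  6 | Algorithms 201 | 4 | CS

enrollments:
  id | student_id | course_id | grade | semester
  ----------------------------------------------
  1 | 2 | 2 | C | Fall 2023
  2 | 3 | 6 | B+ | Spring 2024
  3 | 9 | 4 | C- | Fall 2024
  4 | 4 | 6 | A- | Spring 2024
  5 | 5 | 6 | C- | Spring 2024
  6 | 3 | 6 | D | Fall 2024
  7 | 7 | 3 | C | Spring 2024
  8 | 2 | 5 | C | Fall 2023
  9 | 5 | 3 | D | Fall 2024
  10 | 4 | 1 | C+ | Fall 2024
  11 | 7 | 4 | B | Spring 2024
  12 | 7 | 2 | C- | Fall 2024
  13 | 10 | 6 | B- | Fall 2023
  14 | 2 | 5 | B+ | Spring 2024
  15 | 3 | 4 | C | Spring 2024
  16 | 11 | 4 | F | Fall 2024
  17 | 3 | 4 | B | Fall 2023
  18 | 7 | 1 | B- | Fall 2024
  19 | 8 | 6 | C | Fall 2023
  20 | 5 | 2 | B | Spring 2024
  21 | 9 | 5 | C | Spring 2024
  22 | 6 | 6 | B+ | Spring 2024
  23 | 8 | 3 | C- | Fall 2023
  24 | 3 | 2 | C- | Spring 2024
SELECT name, year FROM students WHERE year > 3

Execution result:
name | year
Bob Wilson | 4
Bob Garcia | 4
Jack Martinez | 4
David Wilson | 4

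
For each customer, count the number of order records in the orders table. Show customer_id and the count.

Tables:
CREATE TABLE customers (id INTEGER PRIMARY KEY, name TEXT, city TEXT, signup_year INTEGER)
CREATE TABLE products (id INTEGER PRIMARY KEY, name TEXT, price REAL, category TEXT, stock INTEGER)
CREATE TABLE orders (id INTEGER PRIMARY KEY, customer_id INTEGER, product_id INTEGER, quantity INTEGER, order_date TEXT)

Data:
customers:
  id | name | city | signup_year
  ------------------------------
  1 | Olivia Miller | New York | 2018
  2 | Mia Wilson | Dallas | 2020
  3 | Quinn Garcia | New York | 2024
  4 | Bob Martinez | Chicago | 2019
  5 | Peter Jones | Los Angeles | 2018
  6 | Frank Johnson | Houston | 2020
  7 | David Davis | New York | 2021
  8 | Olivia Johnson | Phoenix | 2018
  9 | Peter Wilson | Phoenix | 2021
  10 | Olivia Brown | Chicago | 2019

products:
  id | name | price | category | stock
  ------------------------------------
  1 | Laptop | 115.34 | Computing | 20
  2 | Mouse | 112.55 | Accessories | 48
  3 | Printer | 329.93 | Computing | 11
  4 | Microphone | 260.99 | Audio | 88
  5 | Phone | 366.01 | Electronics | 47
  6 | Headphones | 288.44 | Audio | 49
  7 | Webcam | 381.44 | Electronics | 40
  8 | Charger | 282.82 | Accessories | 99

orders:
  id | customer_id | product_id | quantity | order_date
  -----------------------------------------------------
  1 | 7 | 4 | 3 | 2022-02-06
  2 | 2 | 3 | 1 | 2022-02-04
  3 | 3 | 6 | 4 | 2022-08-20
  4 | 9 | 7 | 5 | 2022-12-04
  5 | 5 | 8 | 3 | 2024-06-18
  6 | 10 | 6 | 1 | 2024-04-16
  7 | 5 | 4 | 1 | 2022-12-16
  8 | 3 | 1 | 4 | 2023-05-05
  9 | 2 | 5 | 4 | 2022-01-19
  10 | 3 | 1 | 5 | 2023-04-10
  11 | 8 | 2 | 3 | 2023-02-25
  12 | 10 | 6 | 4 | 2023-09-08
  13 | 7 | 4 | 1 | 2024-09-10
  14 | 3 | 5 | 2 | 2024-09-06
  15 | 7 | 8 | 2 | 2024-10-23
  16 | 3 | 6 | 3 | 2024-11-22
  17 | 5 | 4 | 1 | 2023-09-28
SELECT customer_id, COUNT(*) AS order_count FROM orders GROUP BY customer_id

Execution result:
customer_id | order_count
2 | 2
3 | 5
5 | 3
7 | 3
8 | 1
9 | 1
10 | 2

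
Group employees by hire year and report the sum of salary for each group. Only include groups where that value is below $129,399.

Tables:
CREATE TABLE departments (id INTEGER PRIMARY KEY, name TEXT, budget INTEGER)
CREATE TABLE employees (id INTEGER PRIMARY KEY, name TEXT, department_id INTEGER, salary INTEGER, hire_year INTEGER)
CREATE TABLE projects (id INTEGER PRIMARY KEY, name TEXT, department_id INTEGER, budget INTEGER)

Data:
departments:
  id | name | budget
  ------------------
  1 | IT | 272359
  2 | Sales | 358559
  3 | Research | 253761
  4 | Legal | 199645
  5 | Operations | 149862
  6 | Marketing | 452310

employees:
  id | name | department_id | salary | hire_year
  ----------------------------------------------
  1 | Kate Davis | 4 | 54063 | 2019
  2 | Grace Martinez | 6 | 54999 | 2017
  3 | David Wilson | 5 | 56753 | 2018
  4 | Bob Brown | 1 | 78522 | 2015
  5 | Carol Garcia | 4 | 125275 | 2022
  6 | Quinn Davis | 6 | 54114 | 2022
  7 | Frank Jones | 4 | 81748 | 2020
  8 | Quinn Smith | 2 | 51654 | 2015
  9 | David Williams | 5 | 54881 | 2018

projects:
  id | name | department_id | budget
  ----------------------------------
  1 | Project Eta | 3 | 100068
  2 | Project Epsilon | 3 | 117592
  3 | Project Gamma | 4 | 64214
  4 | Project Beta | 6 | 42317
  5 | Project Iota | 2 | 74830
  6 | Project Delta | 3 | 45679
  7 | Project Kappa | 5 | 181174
SELECT hire_year, SUM(salary) AS sum_salary FROM employees GROUP BY hire_year HAVING SUM(salary) < 129399

Execution result:
hire_year | sum_salary
2017 | 54999
2018 | 111634
2019 | 54063
2020 | 81748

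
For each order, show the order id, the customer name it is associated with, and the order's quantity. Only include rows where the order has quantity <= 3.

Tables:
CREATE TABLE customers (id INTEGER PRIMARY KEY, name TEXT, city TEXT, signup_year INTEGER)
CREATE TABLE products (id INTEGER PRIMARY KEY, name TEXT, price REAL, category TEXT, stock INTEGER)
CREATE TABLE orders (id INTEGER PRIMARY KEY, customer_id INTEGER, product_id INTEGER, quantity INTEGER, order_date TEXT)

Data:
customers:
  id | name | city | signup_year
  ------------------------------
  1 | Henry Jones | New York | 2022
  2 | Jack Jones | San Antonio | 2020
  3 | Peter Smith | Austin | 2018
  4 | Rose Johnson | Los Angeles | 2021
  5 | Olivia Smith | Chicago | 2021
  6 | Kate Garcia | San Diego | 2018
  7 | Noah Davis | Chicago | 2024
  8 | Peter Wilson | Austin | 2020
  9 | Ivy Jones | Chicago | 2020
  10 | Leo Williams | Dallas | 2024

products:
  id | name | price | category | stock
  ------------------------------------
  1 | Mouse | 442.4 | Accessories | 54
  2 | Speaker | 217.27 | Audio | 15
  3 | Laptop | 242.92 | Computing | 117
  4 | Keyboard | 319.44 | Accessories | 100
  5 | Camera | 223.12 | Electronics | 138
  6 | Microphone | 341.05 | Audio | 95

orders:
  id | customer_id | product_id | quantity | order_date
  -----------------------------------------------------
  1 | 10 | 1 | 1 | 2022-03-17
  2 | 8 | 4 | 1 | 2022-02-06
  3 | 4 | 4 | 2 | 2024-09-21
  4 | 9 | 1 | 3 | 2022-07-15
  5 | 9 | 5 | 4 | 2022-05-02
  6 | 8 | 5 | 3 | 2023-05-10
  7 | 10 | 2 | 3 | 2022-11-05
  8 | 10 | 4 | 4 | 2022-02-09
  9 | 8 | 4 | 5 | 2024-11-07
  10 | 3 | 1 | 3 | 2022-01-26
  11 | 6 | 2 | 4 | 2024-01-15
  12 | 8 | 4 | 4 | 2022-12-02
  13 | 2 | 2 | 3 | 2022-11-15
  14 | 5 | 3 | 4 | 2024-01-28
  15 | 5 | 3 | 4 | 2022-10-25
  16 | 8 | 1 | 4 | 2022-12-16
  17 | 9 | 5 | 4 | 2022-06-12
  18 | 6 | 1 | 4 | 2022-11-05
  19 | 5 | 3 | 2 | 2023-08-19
SELECT c.id, p.name AS customer, c.quantity FROM orders c JOIN customers p ON c.customer_id = p.id WHERE c.quantity <= 3

Execution result:
id | customer | quantity
1 | Leo Williams | 1
2 | Peter Wilson | 1
3 | Rose Johnson | 2
4 | Ivy Jones | 3
6 | Peter Wilson | 3
7 | Leo Williams | 3
10 | Peter Smith | 3
13 | Jack Jones | 3
19 | Olivia Smith | 2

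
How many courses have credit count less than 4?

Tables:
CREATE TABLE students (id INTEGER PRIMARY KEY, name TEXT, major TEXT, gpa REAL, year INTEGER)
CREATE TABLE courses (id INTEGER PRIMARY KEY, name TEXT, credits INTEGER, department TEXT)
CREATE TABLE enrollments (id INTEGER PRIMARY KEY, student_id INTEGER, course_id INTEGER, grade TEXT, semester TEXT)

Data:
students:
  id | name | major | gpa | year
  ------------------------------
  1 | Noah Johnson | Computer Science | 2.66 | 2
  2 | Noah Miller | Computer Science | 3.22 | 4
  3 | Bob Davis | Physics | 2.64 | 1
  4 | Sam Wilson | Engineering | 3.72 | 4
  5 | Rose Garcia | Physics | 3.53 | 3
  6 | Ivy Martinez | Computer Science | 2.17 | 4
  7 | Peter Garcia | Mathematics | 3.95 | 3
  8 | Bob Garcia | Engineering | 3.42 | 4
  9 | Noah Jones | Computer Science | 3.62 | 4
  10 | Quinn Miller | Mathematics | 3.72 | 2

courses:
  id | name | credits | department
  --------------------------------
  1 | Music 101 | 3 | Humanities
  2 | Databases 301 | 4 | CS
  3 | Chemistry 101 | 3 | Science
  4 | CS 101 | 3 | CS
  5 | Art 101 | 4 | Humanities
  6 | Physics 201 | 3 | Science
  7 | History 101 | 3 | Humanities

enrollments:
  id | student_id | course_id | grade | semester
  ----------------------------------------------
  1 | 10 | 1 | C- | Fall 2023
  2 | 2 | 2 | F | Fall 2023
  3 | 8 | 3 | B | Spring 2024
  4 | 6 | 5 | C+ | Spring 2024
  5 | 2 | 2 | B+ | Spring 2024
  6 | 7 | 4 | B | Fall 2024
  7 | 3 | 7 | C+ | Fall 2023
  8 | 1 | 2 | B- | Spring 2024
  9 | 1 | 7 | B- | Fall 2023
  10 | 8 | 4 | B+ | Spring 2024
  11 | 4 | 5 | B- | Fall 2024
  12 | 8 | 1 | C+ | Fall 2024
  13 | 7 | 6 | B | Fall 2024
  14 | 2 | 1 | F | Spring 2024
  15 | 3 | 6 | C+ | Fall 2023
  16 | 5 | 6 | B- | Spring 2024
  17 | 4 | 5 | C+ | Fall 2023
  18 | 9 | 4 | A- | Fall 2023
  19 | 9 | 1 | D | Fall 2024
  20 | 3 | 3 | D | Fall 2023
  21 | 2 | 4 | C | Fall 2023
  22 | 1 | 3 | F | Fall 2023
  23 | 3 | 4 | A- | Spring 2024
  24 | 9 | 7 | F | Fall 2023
SELECT COUNT(*) FROM courses WHERE credits < 4

Execution result:
5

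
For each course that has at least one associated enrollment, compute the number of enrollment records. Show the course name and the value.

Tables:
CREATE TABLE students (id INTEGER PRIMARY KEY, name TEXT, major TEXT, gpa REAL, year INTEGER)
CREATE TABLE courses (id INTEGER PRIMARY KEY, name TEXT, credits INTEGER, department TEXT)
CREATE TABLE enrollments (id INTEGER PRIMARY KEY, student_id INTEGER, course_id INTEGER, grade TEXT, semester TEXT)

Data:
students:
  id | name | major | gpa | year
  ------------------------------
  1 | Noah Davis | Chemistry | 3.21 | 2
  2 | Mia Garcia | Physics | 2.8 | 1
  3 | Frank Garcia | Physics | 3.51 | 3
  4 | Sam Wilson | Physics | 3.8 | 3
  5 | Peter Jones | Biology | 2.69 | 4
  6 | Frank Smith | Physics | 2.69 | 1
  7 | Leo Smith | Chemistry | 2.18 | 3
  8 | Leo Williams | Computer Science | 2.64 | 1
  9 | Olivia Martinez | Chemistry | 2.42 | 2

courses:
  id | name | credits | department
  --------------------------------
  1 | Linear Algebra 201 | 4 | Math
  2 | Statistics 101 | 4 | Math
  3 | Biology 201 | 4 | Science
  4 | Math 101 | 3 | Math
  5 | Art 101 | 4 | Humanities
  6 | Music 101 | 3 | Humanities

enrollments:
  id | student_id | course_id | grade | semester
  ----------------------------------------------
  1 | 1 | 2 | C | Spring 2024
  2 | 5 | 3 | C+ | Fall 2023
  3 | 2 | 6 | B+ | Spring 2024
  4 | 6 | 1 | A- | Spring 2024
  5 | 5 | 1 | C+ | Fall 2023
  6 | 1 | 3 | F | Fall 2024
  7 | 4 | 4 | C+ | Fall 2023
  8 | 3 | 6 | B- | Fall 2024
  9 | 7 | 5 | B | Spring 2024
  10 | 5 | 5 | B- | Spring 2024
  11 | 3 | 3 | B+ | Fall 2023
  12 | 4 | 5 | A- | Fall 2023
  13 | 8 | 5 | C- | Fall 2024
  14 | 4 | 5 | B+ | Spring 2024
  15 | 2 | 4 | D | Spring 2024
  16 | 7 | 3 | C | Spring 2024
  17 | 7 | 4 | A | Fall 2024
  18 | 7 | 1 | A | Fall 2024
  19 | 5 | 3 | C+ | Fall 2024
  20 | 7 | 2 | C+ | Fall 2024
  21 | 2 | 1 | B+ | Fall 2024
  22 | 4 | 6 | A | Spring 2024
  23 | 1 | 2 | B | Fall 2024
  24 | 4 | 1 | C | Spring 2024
SELECT p.name, COUNT(*) AS n FROM enrollments c JOIN courses p ON c.course_id = p.id GROUP BY p.id, p.name

Execution result:
name | n
Linear Algebra 201 | 5
Statistics 101 | 3
Biology 201 | 5
Math 101 | 3
Art 101 | 5
Music 101 | 3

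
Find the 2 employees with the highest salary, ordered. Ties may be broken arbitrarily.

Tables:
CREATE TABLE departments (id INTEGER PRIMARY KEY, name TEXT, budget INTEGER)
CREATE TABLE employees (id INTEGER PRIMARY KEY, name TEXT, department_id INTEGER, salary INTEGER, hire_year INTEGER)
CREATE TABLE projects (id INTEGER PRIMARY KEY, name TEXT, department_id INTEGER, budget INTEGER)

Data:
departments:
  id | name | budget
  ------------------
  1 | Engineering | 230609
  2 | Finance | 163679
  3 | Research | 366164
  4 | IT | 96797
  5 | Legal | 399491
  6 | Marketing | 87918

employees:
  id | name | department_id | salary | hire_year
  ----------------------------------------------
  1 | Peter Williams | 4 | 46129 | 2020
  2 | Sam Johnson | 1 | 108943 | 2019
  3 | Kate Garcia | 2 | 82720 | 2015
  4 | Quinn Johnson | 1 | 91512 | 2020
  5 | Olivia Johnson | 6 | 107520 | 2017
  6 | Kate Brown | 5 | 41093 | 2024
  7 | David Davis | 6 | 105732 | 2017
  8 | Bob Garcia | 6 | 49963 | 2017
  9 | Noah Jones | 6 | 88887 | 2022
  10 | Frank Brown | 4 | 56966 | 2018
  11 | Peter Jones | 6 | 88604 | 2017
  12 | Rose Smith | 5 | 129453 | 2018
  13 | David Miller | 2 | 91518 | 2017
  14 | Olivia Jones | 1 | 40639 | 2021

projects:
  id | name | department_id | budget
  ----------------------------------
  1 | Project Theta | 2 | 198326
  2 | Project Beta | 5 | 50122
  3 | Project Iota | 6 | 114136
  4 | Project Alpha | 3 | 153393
SELECT name, salary FROM employees ORDER BY salary DESC LIMIT 2

Execution result:
name | salary
Rose Smith | 129453
Sam Johnson | 108943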